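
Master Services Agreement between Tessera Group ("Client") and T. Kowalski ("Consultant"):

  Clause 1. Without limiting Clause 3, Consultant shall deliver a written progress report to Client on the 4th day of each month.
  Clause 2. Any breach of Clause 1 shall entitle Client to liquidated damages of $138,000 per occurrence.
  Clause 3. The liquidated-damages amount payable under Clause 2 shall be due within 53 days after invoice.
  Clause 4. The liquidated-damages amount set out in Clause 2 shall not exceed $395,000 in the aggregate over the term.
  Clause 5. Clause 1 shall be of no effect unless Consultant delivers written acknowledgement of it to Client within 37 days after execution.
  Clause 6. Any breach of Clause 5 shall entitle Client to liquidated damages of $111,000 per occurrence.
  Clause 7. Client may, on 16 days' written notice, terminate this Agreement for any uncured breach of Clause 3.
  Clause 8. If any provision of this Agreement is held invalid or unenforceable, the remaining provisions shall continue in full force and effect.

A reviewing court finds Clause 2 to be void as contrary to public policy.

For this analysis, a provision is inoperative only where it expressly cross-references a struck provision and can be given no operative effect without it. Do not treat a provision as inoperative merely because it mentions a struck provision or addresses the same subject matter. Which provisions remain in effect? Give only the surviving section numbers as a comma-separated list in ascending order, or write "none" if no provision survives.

Clause 2 is struck. Clause 3 operates only by reference to Clause 2, so it falls with Clause 2. Clause 4 does nothing except set the aggregate cap on the liquidated-damages amount by reference to Clause 2; with Clause 2 gone it has no independent effect and is inoperative. Clause 7 merely fixes the termination right for breach of Clause 3; with Clause 3 gone it has nothing to operate on and falls away. Clause 1 mentions Clause 3 but its own obligation stands independently of Clause 3, so Clause 1 is not affected. Under the severability clause in Clause 8, the remaining provisions continue in force. The provisions still in force are Clause 1, Clause 5, Clause 6, and Clause 8.

1, 5, 6, 8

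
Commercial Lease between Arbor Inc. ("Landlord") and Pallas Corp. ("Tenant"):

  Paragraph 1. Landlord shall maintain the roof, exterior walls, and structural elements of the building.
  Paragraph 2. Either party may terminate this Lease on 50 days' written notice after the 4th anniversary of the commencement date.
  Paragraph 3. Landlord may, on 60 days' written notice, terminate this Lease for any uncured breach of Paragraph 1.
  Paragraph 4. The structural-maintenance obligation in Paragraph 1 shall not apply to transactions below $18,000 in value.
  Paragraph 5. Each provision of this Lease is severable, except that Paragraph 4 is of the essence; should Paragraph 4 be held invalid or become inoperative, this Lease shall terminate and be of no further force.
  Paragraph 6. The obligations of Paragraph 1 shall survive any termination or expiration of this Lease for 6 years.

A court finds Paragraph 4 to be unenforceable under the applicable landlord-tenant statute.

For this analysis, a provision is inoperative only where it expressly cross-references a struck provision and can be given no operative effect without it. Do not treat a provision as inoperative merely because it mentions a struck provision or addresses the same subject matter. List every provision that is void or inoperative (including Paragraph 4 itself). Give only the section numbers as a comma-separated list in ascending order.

Paragraph 4 is struck. No other provision's operative terms depend on Paragraph 4. Paragraph 5 makes Paragraph 4 an essential term, and Paragraph 4 is the provision held invalid; under Paragraph 5, the entire Lease is therefore void. No provision of the Lease survives.

1, 2, 3, 4, 5, 6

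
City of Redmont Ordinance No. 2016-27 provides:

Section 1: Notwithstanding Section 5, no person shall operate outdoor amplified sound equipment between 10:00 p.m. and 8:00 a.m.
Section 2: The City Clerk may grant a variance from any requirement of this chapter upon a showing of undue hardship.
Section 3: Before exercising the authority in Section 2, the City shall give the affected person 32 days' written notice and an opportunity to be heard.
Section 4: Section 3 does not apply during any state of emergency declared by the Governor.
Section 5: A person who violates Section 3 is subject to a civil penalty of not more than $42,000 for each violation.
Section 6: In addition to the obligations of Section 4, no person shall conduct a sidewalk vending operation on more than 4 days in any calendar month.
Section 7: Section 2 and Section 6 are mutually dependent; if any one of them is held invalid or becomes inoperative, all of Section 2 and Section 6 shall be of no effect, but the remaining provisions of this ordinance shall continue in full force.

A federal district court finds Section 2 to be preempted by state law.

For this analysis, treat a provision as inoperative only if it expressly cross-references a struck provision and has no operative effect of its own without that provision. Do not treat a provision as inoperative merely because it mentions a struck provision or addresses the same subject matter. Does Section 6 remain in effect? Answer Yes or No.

No

Section 2 is struck. The only function of Section 3 is the notice-and-hearing requirement for Section 2, so it cannot stand once Section 2 is removed. The only function of Section 4 is the emergency suspension of Section 3, so it cannot stand once Section 3 is removed. Section 5 operates only by reference to Section 3, so it falls with Section 3. Although Section 1 refers to Section 5, its operative terms do not depend on Section 5, so it remains in effect. Section 7 declares Section 2 and Section 6 mutually dependent; since one of them has fallen, all of them are of no effect. That brings down Section 6 as well. The remainder continues in force under Section 7. The provisions still in force are Section 1 and Section 7. Section 6 is among the inoperative provisions, so the answer is no.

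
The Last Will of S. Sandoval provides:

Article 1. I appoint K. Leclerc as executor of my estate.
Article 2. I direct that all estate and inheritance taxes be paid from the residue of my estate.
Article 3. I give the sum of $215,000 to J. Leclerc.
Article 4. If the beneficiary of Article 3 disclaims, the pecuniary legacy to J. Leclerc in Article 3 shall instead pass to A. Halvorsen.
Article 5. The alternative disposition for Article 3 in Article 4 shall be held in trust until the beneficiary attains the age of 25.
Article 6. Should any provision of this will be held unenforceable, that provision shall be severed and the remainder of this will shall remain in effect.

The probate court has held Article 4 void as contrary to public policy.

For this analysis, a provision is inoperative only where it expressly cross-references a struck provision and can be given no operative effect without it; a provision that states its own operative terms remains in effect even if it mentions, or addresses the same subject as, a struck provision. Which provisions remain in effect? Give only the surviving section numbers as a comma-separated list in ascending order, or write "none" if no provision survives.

Article 4 is struck. Article 5 has no operative effect of its own apart from Article 4 and is therefore inoperative. Article 6 is a severability clause and preserves every provision that can still be given independent effect. The provisions still in force are Article 1, Article 2, Article 3, and Article 6.

1, 2, 3, 6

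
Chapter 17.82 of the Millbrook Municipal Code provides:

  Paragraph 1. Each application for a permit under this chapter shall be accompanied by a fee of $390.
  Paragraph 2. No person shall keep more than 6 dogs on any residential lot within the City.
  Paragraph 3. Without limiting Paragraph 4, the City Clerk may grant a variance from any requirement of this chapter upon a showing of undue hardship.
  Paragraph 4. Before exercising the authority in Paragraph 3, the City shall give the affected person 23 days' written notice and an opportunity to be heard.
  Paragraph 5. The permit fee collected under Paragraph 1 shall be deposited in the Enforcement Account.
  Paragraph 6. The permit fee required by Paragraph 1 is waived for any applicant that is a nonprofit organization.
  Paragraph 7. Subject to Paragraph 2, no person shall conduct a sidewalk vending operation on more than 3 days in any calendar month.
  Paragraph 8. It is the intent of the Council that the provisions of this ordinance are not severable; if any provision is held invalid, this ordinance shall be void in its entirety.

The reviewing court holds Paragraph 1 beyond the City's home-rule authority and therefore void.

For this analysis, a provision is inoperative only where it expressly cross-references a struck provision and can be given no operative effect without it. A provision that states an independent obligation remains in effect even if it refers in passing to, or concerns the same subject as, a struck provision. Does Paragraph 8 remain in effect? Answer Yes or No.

Paragraph 1 is struck. Paragraph 5 does nothing except set the disposition of the permit fee by reference to Paragraph 1; with Paragraph 1 gone it has no independent effect and is inoperative. Paragraph 6 does nothing except set the nonprofit waiver of the permit fee by reference to Paragraph 1; with Paragraph 1 gone it has no independent effect and is inoperative. Paragraph 8 provides that the ordinance is not severable, so the invalidity of any one provision voids the entire ordinance. No provision of the ordinance survives. Paragraph 8 is among the inoperative provisions, so the answer is no.

No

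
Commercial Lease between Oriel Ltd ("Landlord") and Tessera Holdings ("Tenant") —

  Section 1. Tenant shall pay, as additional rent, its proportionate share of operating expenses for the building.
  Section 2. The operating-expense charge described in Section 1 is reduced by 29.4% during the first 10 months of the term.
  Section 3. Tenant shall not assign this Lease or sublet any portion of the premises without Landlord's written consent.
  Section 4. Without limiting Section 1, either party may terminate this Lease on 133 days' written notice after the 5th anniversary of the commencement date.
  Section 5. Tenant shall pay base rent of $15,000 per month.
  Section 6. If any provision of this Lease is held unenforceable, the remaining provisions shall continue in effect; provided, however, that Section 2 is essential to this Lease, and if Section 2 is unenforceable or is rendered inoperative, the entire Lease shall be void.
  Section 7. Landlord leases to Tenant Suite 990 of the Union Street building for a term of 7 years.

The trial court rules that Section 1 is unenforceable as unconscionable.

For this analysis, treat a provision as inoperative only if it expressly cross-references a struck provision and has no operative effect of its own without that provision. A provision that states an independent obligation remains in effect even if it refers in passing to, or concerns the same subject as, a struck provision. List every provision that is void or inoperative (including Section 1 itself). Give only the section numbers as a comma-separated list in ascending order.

Section 1 is struck. Section 2 does nothing except set the introductory reduction to the operating-expense charge by reference to Section 1; with Section 1 gone it has no independent effect and is inoperative. Section 6 makes Section 2 an essential term, and Section 2 has been rendered inoperative by the cascade; under Section 6, the entire Lease is therefore void. No provision of the Lease survives.

1, 2, 3, 4, 5, 6, 7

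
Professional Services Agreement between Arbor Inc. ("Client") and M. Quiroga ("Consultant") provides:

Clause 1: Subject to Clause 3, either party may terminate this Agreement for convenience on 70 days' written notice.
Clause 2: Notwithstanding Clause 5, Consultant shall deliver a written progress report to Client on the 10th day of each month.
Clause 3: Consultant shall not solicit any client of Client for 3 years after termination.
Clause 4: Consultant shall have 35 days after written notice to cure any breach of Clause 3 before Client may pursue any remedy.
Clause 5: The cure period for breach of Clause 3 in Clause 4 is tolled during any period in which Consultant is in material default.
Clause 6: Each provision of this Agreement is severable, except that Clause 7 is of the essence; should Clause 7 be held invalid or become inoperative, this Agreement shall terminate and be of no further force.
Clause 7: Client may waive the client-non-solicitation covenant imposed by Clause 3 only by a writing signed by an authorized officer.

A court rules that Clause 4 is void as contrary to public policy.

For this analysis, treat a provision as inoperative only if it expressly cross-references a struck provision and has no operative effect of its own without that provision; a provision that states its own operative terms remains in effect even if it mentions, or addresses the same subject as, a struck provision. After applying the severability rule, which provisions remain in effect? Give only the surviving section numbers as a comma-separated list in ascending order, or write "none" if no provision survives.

Clause 4 is struck. Clause 5 operates only by reference to Clause 4, so it falls with Clause 4. Although Clause 2 refers to Clause 5, its operative terms do not depend on Clause 5, so it remains in effect. Clause 6 makes Clause 7 an essential term, but Clause 7 is unaffected, so the severability proviso in Clause 6 preserves the remaining provisions. The provisions still in force are Clause 1, Clause 2, Clause 3, Clause 6, and Clause 7.

1, 2, 3, 6, 7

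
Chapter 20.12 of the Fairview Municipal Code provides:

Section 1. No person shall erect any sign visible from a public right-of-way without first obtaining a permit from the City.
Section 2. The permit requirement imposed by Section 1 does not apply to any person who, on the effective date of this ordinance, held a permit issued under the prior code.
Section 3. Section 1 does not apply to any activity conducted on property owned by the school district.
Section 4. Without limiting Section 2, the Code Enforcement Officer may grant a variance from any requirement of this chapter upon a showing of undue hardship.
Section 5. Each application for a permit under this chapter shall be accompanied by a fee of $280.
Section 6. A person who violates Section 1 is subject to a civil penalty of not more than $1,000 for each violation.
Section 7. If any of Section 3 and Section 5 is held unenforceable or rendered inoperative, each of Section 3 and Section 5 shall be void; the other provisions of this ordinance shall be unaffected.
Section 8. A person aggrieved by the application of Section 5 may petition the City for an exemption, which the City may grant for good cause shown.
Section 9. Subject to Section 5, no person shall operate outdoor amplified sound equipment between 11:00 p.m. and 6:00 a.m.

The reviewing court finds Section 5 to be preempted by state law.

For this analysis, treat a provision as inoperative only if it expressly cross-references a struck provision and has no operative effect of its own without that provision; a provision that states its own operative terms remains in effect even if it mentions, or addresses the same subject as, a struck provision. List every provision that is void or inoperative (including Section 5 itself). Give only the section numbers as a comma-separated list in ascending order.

3, 5, 8

Section 5 is struck. Section 8 has no operative effect of its own apart from Section 5 and is therefore inoperative. Section 9 mentions Section 5 but its own obligation stands independently of Section 5, so Section 9 is not affected. Section 7 declares Section 3 and Section 5 mutually dependent; since one of them has fallen, all of them are of no effect. That brings down Section 3 as well. The remainder continues in force under Section 7. The provisions still in force are Section 1, Section 2, Section 4, Section 6, Section 7, and Section 9.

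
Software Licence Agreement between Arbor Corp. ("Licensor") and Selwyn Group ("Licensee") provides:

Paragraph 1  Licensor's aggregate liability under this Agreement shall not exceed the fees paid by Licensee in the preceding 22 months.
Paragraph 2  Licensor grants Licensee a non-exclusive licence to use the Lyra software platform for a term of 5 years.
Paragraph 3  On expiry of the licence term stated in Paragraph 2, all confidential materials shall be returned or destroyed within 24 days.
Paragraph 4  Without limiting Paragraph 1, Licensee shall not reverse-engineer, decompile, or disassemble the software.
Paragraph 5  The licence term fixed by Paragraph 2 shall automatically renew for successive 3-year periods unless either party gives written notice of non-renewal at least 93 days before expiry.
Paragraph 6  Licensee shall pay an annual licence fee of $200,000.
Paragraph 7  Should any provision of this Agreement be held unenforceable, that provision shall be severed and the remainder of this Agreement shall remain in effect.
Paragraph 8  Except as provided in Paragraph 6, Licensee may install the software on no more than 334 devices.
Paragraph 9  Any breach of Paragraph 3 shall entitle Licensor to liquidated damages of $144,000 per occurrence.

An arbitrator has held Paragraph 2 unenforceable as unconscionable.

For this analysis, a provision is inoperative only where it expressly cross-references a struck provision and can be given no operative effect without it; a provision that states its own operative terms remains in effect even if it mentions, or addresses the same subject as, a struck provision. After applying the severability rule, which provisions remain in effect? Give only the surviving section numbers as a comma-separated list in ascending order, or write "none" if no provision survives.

1, 4, 6, 7, 8

Paragraph 2 is struck. Paragraph 3 has no operative effect of its own apart from Paragraph 2 and is therefore inoperative. The whole of Paragraph 5 is the renewal of the licence term, defined by reference to Paragraph 2, so Paragraph 5 cannot stand once Paragraph 2 is removed. Paragraph 9 has no operative effect of its own apart from Paragraph 3 and is therefore inoperative. Under the severability clause in Paragraph 7, the remaining provisions continue in force. That leaves Paragraph 1, Paragraph 4, Paragraph 6, Paragraph 7, and Paragraph 8 in effect.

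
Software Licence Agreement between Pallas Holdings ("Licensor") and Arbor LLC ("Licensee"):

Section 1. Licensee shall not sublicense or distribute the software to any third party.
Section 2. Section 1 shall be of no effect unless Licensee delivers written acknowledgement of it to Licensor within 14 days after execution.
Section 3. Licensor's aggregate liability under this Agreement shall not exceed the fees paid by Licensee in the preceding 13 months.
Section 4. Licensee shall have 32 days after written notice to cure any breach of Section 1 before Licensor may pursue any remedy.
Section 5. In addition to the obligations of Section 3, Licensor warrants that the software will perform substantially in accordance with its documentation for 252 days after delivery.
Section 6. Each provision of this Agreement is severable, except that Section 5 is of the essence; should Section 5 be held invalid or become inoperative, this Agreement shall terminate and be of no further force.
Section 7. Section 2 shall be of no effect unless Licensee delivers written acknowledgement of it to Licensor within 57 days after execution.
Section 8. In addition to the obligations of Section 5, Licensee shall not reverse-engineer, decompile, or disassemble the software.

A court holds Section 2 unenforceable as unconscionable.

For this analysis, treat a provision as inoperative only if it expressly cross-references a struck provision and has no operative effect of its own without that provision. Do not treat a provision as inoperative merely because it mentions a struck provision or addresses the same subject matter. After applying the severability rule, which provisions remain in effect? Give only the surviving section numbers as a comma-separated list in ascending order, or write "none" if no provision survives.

1, 3, 4, 5, 6, 8

Section 2 is struck. Section 7 operates only by reference to Section 2, so it falls with Section 2. Section 6 makes Section 5 an essential term, but Section 5 is unaffected, so the severability proviso in Section 6 preserves the remaining provisions. Section 1, Section 3, Section 4, Section 5, Section 6, and Section 8 remain in effect.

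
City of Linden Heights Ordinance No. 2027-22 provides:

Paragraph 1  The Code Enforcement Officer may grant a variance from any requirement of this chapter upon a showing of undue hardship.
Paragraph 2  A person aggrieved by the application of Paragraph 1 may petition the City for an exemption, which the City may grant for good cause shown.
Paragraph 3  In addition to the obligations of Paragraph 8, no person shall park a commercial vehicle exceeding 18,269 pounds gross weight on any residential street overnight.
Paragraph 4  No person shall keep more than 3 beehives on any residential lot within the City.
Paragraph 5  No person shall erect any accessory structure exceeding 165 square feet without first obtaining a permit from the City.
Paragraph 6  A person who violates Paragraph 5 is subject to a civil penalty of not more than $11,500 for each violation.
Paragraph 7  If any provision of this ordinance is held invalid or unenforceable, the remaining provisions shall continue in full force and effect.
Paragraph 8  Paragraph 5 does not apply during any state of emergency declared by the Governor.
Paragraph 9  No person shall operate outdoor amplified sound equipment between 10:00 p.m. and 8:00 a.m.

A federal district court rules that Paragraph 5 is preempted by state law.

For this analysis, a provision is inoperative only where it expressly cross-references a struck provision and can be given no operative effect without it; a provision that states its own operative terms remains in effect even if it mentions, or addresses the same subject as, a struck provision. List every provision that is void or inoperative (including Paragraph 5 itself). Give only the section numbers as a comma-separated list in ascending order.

Paragraph 5 is struck. Paragraph 6 operates only by reference to Paragraph 5, so it falls with Paragraph 5. Paragraph 8 operates only by reference to Paragraph 5, so it falls with Paragraph 5. Although Paragraph 3 refers to Paragraph 8, its operative terms do not depend on Paragraph 8, so it remains in effect. Under the severability clause in Paragraph 7, the remaining provisions continue in force. That leaves Paragraph 1, Paragraph 2, Paragraph 3, Paragraph 4, Paragraph 7, and Paragraph 9 in effect.

5, 6, 8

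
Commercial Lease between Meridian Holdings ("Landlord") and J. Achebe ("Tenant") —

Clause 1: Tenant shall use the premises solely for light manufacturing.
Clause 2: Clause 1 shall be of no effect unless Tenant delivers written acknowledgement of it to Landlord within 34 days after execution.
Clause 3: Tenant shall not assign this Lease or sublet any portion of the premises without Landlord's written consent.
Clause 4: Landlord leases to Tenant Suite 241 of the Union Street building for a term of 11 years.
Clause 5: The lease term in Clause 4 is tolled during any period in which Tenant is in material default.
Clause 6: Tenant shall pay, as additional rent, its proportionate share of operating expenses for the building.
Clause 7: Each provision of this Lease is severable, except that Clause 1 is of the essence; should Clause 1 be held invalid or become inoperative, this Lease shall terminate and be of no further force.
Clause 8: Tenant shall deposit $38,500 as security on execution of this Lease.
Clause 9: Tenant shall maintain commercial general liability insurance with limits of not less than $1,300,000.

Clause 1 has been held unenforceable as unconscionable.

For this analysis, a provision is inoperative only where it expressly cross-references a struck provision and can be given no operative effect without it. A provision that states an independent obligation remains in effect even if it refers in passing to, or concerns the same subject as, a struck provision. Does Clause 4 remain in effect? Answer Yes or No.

No

Clause 1 is struck. The only function of Clause 2 is the acknowledgement condition for Clause 1, so it cannot stand once Clause 1 is removed. Clause 7 makes Clause 1 an essential term, and Clause 1 is the provision held invalid; under Clause 7, the entire Lease is therefore void. No provision of the Lease survives. Clause 4 is among the inoperative provisions, so the answer is no.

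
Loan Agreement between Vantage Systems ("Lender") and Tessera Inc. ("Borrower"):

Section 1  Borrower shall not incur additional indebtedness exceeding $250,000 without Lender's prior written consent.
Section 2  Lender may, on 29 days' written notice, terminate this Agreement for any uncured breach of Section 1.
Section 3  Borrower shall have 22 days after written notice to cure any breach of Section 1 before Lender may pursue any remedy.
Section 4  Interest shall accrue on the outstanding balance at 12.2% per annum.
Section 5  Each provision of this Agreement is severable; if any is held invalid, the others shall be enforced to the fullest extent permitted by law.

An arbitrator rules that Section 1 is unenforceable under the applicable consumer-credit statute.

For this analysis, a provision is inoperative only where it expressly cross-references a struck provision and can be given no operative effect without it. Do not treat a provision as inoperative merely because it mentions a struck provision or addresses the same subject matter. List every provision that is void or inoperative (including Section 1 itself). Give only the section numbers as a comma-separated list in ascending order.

1, 2, 3

Section 1 is struck. Section 2 operates only by reference to Section 1, so it falls with Section 1. Section 3 merely fixes the cure period for breach of Section 1; with Section 1 gone it has nothing to operate on and falls away. Section 5 is a severability clause and preserves every provision that can still be given independent effect. Section 4 and Section 5 remain in effect.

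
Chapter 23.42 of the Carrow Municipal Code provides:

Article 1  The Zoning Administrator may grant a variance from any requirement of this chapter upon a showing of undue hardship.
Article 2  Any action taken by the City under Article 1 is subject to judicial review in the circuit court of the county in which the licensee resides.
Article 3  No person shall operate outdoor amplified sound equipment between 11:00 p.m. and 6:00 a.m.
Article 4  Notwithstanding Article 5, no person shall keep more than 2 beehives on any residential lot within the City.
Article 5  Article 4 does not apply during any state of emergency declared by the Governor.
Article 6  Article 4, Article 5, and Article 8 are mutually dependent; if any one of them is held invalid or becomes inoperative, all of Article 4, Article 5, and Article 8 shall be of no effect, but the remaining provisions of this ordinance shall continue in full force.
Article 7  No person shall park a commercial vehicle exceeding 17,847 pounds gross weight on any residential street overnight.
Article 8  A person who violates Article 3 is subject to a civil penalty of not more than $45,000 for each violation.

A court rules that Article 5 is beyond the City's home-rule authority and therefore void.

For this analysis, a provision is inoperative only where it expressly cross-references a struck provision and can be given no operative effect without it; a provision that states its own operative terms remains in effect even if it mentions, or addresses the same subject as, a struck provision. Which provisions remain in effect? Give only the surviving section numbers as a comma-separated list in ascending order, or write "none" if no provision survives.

Article 5 is struck. Nothing else in the ordinance is defined by reference to Article 5. Article 6 declares Article 4, Article 5, and Article 8 mutually dependent; since one of them has fallen, all of them are of no effect. That brings down Article 4 and Article 8 as well. The remainder continues in force under Article 6. That leaves Article 1, Article 2, Article 3, Article 6, and Article 7 in effect.

1, 2, 3, 6, 7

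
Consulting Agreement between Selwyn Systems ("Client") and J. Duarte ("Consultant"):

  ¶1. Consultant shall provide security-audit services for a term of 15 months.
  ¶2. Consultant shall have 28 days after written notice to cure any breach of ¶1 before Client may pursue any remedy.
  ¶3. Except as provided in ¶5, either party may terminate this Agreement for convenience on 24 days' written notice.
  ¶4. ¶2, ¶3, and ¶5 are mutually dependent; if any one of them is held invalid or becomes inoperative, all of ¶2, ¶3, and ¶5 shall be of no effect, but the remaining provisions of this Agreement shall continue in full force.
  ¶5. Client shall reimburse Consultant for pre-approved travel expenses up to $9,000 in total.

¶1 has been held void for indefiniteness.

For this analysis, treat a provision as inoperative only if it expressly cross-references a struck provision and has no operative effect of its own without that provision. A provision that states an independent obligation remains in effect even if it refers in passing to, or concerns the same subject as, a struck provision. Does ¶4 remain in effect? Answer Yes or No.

¶1 is struck. ¶2 merely fixes the cure period for breach of ¶1; with ¶1 gone it has nothing to operate on and falls away. ¶4 declares ¶2, ¶3, and ¶5 mutually dependent; since one of them has fallen, all of them are of no effect. That brings down ¶3 and ¶5 as well. The remainder continues in force under ¶4. Only ¶4 remains in effect. ¶4 is among the surviving provisions, so the answer is yes.

Yes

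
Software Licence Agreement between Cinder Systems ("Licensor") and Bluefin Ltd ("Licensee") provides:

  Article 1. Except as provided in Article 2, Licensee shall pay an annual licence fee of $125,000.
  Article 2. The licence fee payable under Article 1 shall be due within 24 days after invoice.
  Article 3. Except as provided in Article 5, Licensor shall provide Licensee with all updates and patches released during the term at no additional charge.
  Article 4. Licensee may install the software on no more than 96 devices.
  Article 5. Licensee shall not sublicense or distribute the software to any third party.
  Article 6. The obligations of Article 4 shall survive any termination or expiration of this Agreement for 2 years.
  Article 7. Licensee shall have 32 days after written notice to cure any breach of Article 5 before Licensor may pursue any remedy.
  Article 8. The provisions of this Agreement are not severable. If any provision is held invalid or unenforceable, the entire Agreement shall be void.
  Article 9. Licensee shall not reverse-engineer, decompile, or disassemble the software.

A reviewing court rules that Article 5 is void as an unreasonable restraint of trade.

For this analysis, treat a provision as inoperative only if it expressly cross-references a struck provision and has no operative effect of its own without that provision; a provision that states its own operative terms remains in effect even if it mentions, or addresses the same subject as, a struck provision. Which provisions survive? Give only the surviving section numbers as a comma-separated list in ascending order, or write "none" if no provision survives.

none

Article 5 is struck. Article 7 merely fixes the cure period for breach of Article 5; with Article 5 gone it has nothing to operate on and falls away. Article 8 provides that the Agreement is not severable, so the invalidity of any one provision voids the entire Agreement. No provision of the Agreement survives.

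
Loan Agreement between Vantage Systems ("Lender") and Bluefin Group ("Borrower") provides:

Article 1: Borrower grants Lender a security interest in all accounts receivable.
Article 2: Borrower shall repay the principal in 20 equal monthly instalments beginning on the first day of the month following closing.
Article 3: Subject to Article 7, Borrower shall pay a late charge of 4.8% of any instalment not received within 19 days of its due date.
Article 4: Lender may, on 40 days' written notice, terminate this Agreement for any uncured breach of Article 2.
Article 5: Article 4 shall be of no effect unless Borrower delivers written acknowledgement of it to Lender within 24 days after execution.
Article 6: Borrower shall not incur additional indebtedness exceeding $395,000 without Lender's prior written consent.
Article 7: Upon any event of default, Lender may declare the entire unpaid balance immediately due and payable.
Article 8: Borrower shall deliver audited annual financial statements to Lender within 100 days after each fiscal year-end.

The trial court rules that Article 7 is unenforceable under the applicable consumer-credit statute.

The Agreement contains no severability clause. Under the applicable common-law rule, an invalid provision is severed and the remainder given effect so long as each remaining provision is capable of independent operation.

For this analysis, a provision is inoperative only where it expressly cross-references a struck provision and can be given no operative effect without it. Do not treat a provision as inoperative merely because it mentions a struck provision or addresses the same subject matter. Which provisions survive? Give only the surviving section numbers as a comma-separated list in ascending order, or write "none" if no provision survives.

1, 2, 3, 4, 5, 6, 8

Article 7 is struck. Article 3 mentions Article 7 but its own obligation stands independently of Article 7, so Article 3 is not affected. No other provision's operative terms depend on Article 7. Under the stated default rule, only provisions that cannot operate independently fall away; the rest are enforced. The provisions still in force are Article 1, Article 2, Article 3, Article 4, Article 5, Article 6, and Article 8.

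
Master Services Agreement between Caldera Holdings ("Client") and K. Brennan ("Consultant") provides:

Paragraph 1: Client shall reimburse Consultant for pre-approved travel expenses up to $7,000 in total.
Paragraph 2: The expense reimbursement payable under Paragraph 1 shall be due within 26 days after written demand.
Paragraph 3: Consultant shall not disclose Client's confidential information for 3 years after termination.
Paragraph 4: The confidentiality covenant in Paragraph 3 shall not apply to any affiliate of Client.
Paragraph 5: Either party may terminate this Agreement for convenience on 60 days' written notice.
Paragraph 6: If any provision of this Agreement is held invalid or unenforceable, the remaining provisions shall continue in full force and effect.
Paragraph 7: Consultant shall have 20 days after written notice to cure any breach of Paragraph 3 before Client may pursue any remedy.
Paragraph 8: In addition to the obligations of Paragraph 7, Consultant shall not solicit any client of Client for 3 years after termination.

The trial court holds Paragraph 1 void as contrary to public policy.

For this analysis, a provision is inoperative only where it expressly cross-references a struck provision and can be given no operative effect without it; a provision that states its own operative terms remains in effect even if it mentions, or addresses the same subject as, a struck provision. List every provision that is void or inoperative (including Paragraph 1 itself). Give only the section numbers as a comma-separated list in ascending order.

1, 2

Paragraph 1 is struck. Paragraph 2 does nothing except set the payment deadline for the expense reimbursement by reference to Paragraph 1; with Paragraph 1 gone it has no independent effect and is inoperative. Under the severability clause in Paragraph 6, the remaining provisions continue in force. Paragraph 3, Paragraph 4, Paragraph 5, Paragraph 6, Paragraph 7, and Paragraph 8 remain in effect.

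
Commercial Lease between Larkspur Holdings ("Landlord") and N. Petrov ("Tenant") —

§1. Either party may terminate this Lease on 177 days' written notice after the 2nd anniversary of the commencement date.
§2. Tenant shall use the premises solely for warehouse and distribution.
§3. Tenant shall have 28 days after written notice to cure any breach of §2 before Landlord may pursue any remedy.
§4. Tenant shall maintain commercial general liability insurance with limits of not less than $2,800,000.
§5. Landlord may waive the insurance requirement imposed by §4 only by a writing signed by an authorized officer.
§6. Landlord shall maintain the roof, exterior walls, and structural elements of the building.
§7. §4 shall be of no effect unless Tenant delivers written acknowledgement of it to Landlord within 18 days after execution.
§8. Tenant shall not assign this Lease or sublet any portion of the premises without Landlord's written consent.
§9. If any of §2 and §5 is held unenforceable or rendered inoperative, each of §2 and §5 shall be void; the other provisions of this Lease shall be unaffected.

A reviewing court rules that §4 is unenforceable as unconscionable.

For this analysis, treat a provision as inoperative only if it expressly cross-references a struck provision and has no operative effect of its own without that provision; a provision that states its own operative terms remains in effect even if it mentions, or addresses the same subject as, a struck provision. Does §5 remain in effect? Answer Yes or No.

No

§4 is struck. §5 operates only by reference to §4, so it falls with §4. §7 merely fixes the acknowledgement condition for §4; with §4 gone it has nothing to operate on and falls away. §9 declares §2 and §5 mutually dependent; since one of them has fallen, all of them are of no effect. That brings down §2 as well. §3 in turn depends solely on a provision now struck and likewise falls. The remainder continues in force under §9. The provisions still in force are §1, §6, §8, and §9. §5 is among the inoperative provisions, so the answer is no.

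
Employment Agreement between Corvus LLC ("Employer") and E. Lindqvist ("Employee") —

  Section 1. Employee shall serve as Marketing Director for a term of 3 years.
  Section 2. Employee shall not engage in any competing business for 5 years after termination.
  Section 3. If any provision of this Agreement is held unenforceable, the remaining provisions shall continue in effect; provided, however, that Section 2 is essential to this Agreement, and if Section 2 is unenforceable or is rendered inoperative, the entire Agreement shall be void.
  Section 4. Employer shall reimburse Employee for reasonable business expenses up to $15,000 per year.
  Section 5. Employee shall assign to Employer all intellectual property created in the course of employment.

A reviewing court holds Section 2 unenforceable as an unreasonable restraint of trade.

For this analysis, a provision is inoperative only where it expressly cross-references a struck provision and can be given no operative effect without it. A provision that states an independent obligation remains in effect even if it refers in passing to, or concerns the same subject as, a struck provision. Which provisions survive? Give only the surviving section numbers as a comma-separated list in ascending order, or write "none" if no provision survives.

Section 2 is struck. Nothing else in the Agreement is defined by reference to Section 2. Section 3 makes Section 2 an essential term, and Section 2 is the provision held invalid; under Section 3, the entire Agreement is therefore void. No provision of the Agreement survives.

none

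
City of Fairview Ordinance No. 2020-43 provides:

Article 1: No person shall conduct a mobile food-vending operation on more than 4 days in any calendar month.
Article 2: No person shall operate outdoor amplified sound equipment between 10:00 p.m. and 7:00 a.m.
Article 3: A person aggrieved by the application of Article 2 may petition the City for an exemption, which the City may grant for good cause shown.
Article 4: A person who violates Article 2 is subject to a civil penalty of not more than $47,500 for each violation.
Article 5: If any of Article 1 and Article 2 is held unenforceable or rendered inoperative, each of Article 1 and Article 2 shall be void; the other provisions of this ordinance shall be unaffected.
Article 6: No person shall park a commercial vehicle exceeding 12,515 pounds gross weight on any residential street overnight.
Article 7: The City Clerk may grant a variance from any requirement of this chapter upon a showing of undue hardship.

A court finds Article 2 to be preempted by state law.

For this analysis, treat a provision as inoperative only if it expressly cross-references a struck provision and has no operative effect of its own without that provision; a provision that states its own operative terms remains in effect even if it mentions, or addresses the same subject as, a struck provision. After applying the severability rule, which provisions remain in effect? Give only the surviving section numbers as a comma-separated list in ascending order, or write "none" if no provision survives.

5, 6, 7

Article 2 is struck. Article 3 operates only by reference to Article 2, so it falls with Article 2. Article 4 merely fixes the civil penalty for violating Article 2; with Article 2 gone it has nothing to operate on and falls away. Article 5 declares Article 1 and Article 2 mutually dependent; since one of them has fallen, all of them are of no effect. That brings down Article 1 as well. The remainder continues in force under Article 5. That leaves Article 5, Article 6, and Article 7 in effect.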